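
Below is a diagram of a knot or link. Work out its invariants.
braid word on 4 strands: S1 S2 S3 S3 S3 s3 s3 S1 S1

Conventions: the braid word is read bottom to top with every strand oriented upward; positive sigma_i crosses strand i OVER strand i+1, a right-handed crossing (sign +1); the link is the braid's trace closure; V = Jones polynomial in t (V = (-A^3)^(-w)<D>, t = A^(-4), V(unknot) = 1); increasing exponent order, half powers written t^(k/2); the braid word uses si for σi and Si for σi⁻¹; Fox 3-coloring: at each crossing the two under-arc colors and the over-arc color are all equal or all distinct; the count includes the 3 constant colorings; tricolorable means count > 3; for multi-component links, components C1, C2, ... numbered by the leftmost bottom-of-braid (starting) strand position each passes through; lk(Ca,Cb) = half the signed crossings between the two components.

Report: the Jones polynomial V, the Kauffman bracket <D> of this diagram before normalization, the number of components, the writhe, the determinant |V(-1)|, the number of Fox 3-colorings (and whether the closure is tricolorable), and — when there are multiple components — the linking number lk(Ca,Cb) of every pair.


V = -t^-4 + t^-3 + t^-1
<D> = -A^-11 - A^-3 + A (w = -5)
1 component over 9 crossings, w = -5
9 Fox colorings among 3^9, |V(-1)| = 3: tricolorable
why: the word shrinks to σ1⁻¹ σ2⁻¹ σ3⁻¹ σ1⁻¹ σ1⁻¹ after cancelling


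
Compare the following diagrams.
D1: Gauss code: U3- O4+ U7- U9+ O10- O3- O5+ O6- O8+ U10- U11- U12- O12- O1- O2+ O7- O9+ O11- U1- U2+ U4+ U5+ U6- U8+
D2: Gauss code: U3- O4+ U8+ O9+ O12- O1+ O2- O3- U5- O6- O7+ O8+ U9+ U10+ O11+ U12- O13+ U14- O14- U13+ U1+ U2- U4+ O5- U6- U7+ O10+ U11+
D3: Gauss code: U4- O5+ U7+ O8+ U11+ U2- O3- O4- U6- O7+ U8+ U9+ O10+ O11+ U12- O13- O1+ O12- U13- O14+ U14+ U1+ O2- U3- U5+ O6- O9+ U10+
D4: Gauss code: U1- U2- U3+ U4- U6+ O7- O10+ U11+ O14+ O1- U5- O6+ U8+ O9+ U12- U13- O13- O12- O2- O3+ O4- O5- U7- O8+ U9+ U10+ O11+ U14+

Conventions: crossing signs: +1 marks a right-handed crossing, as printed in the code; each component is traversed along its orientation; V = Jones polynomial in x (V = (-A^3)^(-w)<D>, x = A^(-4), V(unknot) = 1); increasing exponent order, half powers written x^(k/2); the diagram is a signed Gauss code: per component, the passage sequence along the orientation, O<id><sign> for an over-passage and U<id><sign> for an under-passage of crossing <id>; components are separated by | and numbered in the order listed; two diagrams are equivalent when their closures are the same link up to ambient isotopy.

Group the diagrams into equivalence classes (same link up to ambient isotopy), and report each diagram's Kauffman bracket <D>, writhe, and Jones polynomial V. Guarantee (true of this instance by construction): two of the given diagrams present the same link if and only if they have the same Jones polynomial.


grouping into links: {D1} | {D2, D3, D4}
V(D1) = 1  (w -2, c 12, <D> = A^-6)
V(D2) = x^-1 - 1 + 2x - 2x^2 + 2x^3 - 2x^4 + x^5  [14 crossings, <D> = A^-14 - 2A^-10 + 2A^-6 - 2A^-2 + 2A^2 - A^6 + A^10, w = +2]
D3 (bracket A^-14 - 2A^-10 + 2A^-6 - 2A^-2 + 2A^2 - A^6 + A^10; 14 crossings at w = +2): V = x^-1 - 1 + 2x - 2x^2 + 2x^3 - 2x^4 + x^5
V(D4) = x^-1 - 1 + 2x - 2x^2 + 2x^3 - 2x^4 + x^5  [14 crossings, <D> = A^-20 - 2A^-16 + 2A^-12 - 2A^-8 + 2A^-4 - 1 + A^4, w = 0]
why: 2 values of V(x) split the 4 diagrams


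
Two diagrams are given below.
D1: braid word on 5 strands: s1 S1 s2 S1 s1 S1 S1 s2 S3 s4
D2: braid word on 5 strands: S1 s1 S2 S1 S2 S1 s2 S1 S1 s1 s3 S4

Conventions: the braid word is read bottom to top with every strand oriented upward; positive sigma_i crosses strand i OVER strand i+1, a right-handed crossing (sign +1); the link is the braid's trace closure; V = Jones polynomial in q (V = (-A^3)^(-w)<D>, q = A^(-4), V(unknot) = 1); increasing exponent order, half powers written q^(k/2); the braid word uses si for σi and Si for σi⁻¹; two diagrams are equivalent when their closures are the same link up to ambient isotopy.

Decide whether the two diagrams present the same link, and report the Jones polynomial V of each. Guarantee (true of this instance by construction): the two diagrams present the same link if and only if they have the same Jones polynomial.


equivalent: no
D1 (bracket A^-8 + 2 + A^8; 10 crossings at w = 0): V = q^-2 + 2 + q^2
V(D2) = q^-5 + 2q^-3 + q^-1  (w -4, c 12, <D> = A^-8 + 2 + A^8)
key observation: 2 classes among 2 diagrams; unequal V(q) rules out equality


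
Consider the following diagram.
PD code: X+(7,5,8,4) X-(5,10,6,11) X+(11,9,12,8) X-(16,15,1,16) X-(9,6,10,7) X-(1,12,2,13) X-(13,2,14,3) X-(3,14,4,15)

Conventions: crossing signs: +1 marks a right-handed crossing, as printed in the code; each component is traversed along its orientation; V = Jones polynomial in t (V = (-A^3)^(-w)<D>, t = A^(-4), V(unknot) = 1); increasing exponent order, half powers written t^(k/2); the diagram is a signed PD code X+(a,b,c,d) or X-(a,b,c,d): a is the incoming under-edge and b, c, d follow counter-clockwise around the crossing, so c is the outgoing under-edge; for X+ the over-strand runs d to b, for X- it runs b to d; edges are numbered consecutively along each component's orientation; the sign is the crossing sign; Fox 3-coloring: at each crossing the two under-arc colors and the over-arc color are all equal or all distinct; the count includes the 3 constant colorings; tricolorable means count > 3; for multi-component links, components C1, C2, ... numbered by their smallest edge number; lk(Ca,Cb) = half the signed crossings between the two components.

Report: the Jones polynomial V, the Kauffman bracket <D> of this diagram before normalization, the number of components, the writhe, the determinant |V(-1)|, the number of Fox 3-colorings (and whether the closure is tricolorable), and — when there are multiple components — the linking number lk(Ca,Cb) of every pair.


V(t) = -t^-6 + 2t^-5 - 2t^-4 + 3t^-3 - 3t^-2 + 2t^-1 - 1 + t
bracket: A^-16 - A^-12 + 2A^-8 - 3A^-4 + 3 - 2A^4 + 2A^8 - A^12, w = -4
1 component, writhe -4, over 8 crossings
det 15, colorings 9 of 3^8 — tricolorable
observation: det 15 = |V(-1)|; divisible by 3, so tricolorable


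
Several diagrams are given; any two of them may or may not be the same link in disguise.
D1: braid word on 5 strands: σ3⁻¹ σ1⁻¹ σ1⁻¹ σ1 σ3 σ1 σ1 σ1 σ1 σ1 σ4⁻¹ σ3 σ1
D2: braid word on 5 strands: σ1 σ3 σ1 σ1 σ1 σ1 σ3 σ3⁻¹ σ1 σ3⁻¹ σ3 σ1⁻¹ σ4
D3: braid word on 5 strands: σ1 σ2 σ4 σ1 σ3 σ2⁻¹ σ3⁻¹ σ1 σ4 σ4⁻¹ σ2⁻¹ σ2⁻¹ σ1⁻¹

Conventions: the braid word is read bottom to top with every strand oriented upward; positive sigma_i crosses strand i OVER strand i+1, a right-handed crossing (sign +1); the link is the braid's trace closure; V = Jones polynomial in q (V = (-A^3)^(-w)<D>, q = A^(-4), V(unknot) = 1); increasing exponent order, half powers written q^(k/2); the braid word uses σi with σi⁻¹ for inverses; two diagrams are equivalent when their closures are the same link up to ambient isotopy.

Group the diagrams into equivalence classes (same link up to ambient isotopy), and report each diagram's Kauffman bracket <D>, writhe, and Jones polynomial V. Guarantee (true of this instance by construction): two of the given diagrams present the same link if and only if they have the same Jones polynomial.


classes: {D1, D2} | {D3}
V(D1) = -q^(3/2) - q^(5/2) - q^(7/2) + q^(15/2)  [13 crossings, <D> = -A^-15 + A + A^5 + A^9, w = +5]
V(D2) = -q^(3/2) - q^(5/2) - q^(7/2) + q^(15/2)  (w +7, c 13, <D> = -A^-9 + A^7 + A^11 + A^15)
V(D3) = -q^(1/2) - q^(5/2)  (w +1, c 13, <D> = A^-7 + A)
insight: V(q) takes 2 values over 3 diagrams, fixing the grouping


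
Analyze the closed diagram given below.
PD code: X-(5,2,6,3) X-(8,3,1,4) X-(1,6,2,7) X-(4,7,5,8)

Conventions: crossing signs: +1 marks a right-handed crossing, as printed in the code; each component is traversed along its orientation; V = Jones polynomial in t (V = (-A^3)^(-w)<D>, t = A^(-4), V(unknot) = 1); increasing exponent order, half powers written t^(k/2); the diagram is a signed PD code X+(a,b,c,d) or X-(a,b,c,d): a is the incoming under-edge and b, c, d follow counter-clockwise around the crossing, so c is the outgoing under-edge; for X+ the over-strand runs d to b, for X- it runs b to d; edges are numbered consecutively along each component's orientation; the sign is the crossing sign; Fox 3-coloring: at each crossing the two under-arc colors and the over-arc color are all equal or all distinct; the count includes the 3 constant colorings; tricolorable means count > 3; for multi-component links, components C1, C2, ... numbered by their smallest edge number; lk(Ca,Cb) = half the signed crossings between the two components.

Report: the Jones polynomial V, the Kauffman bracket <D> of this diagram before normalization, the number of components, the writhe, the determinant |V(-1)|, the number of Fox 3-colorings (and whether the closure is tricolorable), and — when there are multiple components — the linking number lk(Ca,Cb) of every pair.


V(t) = -t^-4 + t^-3 + t^-1
bracket: A^-8 + 1 - A^4, w = -4
1 component, writhe -4, over 4 crossings
det 3, colorings 9 of 3^4 — tricolorable
observation: |V(-1)| = 3: so tricolorable, since 3 divides 3


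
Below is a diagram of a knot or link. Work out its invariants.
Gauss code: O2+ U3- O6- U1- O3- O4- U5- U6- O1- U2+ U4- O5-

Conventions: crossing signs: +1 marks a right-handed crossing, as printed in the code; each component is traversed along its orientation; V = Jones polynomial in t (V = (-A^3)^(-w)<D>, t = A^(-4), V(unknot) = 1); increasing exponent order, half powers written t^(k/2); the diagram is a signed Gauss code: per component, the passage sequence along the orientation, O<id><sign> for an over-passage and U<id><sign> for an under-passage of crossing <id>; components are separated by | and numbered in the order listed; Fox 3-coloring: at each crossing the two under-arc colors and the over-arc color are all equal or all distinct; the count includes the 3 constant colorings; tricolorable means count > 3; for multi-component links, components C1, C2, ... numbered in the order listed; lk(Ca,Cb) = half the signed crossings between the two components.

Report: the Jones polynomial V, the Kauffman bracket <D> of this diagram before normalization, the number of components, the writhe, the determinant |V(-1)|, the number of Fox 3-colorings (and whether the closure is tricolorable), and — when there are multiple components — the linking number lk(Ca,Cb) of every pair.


Jones polynomial: V(t) = -t^-6 + t^-5 - t^-4 + 2t^-3 - t^-2 + t^-1
<D> = A^-8 - A^-4 + 2 - A^4 + A^8 - A^12; writhe -4
components 1, writhe -4 (6 crossings)
3-colorings: 3 of 3^6, det 7 — not tricolorable
note: w = -4 (over 6 crossings) is diagram-only; (-A^3)^(4) removes it from V


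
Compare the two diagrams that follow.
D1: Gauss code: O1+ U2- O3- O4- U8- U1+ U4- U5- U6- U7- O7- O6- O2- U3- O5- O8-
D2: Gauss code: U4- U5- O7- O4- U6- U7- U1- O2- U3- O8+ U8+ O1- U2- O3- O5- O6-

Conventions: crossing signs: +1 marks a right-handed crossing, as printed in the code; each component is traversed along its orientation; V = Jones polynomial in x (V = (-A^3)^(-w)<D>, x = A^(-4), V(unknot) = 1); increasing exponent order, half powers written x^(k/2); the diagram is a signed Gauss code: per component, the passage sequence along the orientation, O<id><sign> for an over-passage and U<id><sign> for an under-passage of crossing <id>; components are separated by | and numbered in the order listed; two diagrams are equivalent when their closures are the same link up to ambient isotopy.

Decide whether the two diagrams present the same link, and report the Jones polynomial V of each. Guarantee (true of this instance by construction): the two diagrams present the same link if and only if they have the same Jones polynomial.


equivalent: no
V(D1) = -x^-4 + x^-3 + x^-1  (w -6, c 8, <D> = A^-14 + A^-6 - A^-2)
V(D2) = x^-8 - 2x^-7 + x^-6 - 2x^-5 + 2x^-4 + x^-2  [8 crossings, <D> = A^-10 + 2A^-2 - 2A^2 + A^6 - 2A^10 + A^14, w = -6]
key observation: comparing 2 Jones polynomials yields 2 groups


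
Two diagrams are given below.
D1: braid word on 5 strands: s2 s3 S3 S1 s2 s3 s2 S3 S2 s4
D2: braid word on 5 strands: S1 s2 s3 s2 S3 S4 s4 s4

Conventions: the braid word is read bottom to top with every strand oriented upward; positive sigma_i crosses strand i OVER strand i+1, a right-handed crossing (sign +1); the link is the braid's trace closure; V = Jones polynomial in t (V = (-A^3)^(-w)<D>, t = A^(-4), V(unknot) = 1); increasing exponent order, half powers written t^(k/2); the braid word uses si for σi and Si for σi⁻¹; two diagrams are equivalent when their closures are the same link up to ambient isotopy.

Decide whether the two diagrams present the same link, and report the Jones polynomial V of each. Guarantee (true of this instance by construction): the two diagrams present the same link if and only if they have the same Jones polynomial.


equivalent: yes
V(D1) = 1  (w +2, c 10, <D> = A^6)
D2 (bracket A^6; 8 crossings at w = +2): V = 1
why: D2 (8 crossings) and D1 (10) are Markov-related braid presentations


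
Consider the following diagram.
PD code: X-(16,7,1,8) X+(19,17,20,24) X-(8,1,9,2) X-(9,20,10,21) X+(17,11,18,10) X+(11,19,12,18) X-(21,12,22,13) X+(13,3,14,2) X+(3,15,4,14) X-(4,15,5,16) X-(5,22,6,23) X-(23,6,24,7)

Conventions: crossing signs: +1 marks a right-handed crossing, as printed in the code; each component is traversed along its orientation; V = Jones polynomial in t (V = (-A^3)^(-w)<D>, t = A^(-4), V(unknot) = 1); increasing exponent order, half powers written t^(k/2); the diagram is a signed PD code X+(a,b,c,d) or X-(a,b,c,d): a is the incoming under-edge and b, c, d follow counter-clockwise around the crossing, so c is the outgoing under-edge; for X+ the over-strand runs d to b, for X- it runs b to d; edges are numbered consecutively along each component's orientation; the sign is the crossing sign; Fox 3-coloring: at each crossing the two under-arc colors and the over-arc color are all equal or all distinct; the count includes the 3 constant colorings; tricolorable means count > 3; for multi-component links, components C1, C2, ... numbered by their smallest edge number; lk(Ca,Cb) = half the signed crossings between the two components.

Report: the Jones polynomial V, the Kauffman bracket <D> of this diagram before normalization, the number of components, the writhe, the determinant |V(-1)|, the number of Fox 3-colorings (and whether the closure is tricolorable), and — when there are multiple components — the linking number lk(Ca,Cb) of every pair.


Jones polynomial: V(t) = -t^(-13/2) + 3t^(-11/2) - 5t^(-9/2) + 7t^(-7/2) - 9t^(-5/2) + 8t^(-3/2) - 8t^(-1/2) + 5t^(1/2) - 3t^(3/2) + t^(5/2)
<D> = A^-16 - 3A^-12 + 5A^-8 - 8A^-4 + 8 - 9A^4 + 7A^8 - 5A^12 + 3A^16 - A^20; writhe -2
components 2, writhe -2 (12 crossings)
linking number lk(C1,C2) = -1
3-colorings: 3 of 3^12, det 50 — not tricolorable
note: summing lk over 1 pair gives -1


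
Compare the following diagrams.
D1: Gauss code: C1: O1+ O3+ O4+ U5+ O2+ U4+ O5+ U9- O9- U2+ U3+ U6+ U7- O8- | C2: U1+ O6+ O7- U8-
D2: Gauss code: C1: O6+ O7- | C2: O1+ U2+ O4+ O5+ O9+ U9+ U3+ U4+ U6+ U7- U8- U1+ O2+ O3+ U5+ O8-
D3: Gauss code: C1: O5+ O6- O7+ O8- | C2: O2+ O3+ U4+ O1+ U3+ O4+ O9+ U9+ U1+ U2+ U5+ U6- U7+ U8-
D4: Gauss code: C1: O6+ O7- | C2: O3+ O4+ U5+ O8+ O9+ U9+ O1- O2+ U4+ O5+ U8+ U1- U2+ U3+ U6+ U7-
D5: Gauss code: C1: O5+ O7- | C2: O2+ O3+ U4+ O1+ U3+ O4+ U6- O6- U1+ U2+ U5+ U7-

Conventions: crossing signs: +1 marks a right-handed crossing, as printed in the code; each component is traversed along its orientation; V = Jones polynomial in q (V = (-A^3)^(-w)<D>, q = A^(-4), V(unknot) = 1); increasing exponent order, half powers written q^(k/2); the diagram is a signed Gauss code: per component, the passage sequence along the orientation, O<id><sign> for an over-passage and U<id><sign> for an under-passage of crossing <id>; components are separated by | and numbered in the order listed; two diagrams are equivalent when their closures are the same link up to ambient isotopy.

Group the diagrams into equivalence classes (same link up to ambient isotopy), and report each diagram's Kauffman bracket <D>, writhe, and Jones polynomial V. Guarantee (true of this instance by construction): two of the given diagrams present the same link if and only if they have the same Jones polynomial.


classes: {D1, D2, D3, D4, D5}
V(D1) = -q^(1/2) - q^(3/2) - q^(5/2) + q^(9/2)  [9 crossings, <D> = -A^-9 + A^-1 + A^3 + A^7, w = +3]
V(D2) = -q^(1/2) - q^(3/2) - q^(5/2) + q^(9/2)  [9 crossings, <D> = -A^-3 + A^5 + A^9 + A^13, w = +5]
D3 (bracket -A^-3 + A^5 + A^9 + A^13; 9 crossings at w = +5): V = -q^(1/2) - q^(3/2) - q^(5/2) + q^(9/2)
D4 (bracket -A^-3 + A^5 + A^9 + A^13; 9 crossings at w = +5): V = -q^(1/2) - q^(3/2) - q^(5/2) + q^(9/2)
V(D5) = -q^(1/2) - q^(3/2) - q^(5/2) + q^(9/2)  (w +3, c 7, <D> = -A^-9 + A^-1 + A^3 + A^7)
note: all 5 diagrams share one V(q), hence one class


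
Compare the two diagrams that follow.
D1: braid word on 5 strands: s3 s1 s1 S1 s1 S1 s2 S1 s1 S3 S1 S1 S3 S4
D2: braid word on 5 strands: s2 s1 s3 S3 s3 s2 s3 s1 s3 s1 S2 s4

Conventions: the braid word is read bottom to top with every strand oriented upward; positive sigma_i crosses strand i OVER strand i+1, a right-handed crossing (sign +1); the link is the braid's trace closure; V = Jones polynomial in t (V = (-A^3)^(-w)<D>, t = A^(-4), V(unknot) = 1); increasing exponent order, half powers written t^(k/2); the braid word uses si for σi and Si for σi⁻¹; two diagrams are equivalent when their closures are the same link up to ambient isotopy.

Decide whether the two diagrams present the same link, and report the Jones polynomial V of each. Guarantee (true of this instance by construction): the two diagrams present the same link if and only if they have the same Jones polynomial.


equivalent: no
V(D1) = 1  (w -2, c 14, <D> = A^-6)
V(D2) = t^2 + 2t^4 - 2t^5 + t^6 - 2t^7 + t^8  [12 crossings, <D> = A^-8 - 2A^-4 + 1 - 2A^4 + 2A^8 + A^16, w = +8]
key observation: 2 classes among 2 diagrams; unequal V(t) rules out equality


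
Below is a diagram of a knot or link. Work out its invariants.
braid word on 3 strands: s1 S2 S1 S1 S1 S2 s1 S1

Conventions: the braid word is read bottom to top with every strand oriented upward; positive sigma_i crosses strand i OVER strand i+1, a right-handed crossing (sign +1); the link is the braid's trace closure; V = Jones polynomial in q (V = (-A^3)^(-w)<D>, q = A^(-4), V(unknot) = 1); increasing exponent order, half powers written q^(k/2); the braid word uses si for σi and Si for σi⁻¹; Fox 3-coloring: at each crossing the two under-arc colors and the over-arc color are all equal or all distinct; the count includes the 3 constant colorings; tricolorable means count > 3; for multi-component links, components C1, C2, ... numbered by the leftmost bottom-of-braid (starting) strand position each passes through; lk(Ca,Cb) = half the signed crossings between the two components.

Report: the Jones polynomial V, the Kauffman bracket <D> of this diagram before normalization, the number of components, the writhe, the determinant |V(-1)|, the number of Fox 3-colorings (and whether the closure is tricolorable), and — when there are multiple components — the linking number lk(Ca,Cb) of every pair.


V(q) = -q^-6 + q^-5 - q^-4 + 2q^-3 - q^-2 + q^-1
bracket: A^-8 - A^-4 + 2 - A^4 + A^8 - A^12, w = -4
1 component, writhe -4, over 8 crossings
det 7, colorings 3 of 3^8 — not tricolorable
observation: inverse pairs cancel, leaving σ1 σ2⁻¹ σ1⁻¹ σ1⁻¹ σ1⁻¹ σ2⁻¹


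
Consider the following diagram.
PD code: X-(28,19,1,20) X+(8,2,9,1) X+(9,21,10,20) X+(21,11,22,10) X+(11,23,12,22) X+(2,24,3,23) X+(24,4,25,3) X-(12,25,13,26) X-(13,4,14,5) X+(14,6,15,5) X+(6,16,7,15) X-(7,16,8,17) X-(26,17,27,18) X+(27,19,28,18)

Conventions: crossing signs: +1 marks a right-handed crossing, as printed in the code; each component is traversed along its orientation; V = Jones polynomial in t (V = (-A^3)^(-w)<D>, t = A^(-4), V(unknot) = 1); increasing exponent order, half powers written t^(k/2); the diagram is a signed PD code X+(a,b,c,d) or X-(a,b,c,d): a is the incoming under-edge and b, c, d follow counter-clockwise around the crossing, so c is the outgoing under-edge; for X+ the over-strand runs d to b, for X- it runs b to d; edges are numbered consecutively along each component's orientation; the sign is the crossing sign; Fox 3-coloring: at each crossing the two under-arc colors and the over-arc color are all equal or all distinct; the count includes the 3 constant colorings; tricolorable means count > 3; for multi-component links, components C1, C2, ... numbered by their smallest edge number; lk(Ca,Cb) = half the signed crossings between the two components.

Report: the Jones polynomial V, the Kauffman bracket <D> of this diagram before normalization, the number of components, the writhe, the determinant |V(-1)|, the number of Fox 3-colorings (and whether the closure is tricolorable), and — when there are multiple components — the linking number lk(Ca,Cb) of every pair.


V(t) = 2t - 2t^2 + 3t^3 - 3t^4 + 2t^5 - 2t^6 + t^7
bracket: A^-16 - 2A^-12 + 2A^-8 - 3A^-4 + 3 - 2A^4 + 2A^8, w = +4
1 component, writhe +4, over 14 crossings
det 15, colorings 9 of 3^14 — tricolorable
observation: det 15 = |V(-1)|; divisible by 3, so tricolorable


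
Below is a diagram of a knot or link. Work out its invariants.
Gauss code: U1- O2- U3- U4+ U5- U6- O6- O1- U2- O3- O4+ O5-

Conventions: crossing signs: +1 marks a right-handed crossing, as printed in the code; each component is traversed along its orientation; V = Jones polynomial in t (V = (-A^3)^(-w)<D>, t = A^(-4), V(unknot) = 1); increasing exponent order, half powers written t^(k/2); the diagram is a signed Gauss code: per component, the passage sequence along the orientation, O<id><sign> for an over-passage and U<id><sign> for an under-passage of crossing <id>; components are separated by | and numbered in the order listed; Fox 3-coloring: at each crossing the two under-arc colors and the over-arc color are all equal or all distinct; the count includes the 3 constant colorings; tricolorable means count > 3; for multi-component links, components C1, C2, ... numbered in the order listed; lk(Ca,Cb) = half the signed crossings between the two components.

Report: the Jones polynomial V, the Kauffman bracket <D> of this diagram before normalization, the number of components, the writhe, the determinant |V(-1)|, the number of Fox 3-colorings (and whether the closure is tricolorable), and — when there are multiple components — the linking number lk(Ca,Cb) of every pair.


Jones polynomial: V(t) = -t^-4 + t^-3 + t^-1
<D> = A^-8 + 1 - A^4; writhe -4
components 1, writhe -4 (6 crossings)
3-colorings: 9 of 3^6, det 3 — tricolorable
note: the span of V is 3, forcing >= 3 crossings in any diagram


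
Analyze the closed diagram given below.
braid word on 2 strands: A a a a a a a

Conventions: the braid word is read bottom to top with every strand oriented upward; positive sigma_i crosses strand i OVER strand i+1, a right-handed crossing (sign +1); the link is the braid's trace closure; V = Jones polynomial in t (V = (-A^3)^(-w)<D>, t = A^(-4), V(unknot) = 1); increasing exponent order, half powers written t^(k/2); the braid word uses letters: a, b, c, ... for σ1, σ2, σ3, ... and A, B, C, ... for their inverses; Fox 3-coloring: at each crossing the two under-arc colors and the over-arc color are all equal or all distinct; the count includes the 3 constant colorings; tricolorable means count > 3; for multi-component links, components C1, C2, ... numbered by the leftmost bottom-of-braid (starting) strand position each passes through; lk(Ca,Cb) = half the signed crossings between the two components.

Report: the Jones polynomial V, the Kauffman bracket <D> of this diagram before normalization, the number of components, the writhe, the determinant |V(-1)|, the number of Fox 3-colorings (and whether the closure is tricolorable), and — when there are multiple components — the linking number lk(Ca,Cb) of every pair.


V(t) = t^2 + t^4 - t^5 + t^6 - t^7
bracket: A^-13 - A^-9 + A^-5 - A^-1 - A^7, w = +5
1 component, writhe +5, over 7 crossings
det 5, colorings 3 of 3^7 — not tricolorable
observation: the span of V is 5, forcing >= 5 crossings in any diagram


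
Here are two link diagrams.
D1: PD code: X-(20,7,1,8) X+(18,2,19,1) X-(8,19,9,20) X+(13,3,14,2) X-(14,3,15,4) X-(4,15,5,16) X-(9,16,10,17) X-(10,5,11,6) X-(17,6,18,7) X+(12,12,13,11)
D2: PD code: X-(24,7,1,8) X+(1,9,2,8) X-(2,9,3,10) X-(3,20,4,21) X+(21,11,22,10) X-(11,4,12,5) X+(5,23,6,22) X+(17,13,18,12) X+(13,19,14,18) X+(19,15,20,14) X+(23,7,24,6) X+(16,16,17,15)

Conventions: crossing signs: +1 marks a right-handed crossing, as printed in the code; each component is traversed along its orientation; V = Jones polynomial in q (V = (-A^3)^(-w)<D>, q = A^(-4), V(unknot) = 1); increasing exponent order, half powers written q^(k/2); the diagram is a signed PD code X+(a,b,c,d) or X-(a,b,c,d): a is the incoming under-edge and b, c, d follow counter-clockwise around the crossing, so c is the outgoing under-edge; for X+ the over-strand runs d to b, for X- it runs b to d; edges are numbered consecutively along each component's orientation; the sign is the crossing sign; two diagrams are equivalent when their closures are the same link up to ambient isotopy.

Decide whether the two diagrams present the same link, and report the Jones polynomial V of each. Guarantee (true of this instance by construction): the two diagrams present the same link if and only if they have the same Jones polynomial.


same link: no
V(D1) = -q^-6 + q^-5 - q^-4 + 2q^-3 - q^-2 + q^-1  [10 crossings, <D> = A^-8 - A^-4 + 2 - A^4 + A^8 - A^12, w = -4]
V(D2) = q^-1 - 1 + 2q - 3q^2 + 3q^3 - 2q^4 + 2q^5 - q^6  [12 crossings, <D> = -A^-12 + 2A^-8 - 2A^-4 + 3 - 3A^4 + 2A^8 - A^12 + A^16, w = +4]
insight: 2 classes among 2 diagrams; unequal V(q) rules out equality


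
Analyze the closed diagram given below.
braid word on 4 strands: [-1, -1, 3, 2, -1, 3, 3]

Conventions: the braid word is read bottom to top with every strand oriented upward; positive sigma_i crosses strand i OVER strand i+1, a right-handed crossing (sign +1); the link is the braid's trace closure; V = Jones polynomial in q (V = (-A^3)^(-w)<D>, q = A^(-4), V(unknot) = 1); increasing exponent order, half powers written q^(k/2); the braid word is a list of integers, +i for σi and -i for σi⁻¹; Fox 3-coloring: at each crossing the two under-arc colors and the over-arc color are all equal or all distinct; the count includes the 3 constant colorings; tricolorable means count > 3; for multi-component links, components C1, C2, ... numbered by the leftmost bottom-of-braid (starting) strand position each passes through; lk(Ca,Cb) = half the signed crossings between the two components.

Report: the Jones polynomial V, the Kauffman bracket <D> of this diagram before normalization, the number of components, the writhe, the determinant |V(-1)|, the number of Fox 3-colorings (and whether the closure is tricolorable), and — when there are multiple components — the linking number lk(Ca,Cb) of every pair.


Jones polynomial: V(q) = -q^-3 + q^-2 - q^-1 + 3 - q + q^2 - q^3
<D> = A^-9 - A^-5 + A^-1 - 3A^3 + A^7 - A^11 + A^15; writhe +1
components 1, writhe +1 (7 crossings)
3-colorings: 27 of 3^7, det 9 — tricolorable
note: w = +1 (over 7 crossings) is diagram-only; (-A^3)^(-1) removes it from V


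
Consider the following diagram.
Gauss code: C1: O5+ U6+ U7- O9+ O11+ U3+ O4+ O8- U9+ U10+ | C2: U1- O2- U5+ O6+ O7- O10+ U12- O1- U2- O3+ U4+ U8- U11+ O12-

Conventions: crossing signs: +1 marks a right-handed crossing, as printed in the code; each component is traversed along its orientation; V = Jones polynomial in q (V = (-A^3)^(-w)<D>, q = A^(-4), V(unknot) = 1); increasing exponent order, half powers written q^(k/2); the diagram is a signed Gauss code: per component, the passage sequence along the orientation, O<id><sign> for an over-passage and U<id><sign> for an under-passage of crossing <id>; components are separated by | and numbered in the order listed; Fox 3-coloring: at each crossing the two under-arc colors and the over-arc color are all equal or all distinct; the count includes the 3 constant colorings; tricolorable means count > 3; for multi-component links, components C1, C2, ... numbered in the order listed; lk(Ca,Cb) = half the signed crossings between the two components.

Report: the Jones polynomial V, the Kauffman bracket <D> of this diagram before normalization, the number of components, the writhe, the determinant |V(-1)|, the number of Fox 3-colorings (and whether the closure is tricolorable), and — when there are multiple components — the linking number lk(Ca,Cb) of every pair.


V(q) = q^(-3/2) - q^(-1/2) - q^(3/2) - q^(7/2)
bracket: -A^-8 - 1 - A^8 + A^12, w = +2
2 components, writhe +2, over 12 crossings
lk(C1,C2) = +2
det 4, colorings 3 of 3^12 — not tricolorable
observation: the 1 component pair carries total linking +2


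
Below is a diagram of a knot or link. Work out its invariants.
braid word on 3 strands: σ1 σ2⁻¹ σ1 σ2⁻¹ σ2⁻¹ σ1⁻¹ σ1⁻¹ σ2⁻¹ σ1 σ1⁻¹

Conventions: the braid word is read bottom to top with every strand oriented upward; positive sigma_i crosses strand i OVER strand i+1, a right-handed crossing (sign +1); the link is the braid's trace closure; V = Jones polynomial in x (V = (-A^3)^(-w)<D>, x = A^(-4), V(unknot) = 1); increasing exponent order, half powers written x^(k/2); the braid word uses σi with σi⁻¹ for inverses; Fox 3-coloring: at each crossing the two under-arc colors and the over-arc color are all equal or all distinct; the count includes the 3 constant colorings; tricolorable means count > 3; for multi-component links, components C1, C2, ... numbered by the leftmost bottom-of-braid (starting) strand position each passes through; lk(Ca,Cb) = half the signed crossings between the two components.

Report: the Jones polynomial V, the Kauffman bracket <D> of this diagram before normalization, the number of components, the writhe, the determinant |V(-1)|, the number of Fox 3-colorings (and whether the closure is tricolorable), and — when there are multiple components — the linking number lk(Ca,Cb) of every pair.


V = x^-7 - 2x^-6 + 2x^-5 - 3x^-4 + 3x^-3 - 2x^-2 + 2x^-1
<D> = 2A^-8 - 2A^-4 + 3 - 3A^4 + 2A^8 - 2A^12 + A^16 (w = -4)
1 component over 10 crossings, w = -4
9 Fox colorings among 3^10, |V(-1)| = 15: tricolorable
why: the span of V is 6, forcing >= 6 crossings in any diagram


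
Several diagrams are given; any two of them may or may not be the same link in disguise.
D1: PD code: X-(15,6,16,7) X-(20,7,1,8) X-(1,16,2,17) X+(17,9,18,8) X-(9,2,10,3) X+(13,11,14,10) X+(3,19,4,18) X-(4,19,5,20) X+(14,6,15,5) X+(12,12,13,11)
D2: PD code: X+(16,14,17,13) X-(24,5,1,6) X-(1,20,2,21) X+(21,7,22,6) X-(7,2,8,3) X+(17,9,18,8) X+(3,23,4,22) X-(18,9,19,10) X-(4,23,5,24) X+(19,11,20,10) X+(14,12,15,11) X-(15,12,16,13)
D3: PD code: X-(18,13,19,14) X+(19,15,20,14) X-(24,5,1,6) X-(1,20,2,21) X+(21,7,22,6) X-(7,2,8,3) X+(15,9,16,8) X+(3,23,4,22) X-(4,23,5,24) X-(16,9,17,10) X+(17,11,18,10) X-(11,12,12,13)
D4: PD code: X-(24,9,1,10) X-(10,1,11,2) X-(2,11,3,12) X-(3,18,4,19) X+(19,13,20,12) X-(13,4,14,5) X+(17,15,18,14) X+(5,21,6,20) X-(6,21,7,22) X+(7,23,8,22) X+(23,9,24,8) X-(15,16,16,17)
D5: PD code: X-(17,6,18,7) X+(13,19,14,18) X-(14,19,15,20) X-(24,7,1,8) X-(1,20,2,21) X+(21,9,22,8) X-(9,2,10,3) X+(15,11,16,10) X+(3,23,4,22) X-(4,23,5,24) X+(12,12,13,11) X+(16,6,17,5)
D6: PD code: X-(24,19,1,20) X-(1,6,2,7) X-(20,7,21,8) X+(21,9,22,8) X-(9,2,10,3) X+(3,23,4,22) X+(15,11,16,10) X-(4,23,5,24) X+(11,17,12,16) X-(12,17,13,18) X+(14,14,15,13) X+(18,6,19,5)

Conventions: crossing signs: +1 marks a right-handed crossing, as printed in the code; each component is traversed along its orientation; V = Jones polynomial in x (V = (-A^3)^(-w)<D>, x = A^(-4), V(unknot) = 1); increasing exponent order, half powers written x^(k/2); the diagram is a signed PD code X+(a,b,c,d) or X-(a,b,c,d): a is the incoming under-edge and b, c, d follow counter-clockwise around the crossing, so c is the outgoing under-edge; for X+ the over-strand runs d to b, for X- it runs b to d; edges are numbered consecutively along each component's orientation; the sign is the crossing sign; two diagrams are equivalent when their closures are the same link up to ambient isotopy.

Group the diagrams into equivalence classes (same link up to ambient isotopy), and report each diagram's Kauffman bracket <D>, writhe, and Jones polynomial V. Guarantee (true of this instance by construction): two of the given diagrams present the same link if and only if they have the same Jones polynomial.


grouping into links: {D1, D2, D3, D4, D5, D6}
V(D1) = 1  (w 0, c 10, <D> = 1)
D2 (bracket 1; 12 crossings at w = 0): V = 1
D3 (bracket A^-6; 12 crossings at w = -2): V = 1
D4 (bracket A^-6; 12 crossings at w = -2): V = 1
V(D5) = 1  [12 crossings, <D> = 1, w = 0]
V(D6) = 1  (w 0, c 12, <D> = 1)
key observation: one V(x) for all 6 diagrams — one class (guaranteed)


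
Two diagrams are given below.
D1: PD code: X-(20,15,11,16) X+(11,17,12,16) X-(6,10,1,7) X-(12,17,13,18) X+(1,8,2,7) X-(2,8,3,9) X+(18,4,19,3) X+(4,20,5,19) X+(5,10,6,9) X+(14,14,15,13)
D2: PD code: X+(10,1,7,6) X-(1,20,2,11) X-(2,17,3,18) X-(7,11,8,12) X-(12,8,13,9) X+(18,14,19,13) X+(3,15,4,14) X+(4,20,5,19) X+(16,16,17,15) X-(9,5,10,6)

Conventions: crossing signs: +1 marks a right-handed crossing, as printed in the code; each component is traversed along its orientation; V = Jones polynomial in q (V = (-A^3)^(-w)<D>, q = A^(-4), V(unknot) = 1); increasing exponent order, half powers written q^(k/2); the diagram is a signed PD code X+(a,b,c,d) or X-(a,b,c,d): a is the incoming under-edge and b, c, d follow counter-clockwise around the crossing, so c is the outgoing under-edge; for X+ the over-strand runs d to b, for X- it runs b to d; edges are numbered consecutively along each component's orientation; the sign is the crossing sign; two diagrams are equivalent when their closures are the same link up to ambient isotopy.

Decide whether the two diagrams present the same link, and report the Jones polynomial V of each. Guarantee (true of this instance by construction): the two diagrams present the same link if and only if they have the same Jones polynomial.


equivalent: no
D1 (bracket A^-6 + A^-2 + A^2 + A^6; 10 crossings at w = +2): V = 1 + q + q^2 + q^3
V(D2) = q^-3 + q^-2 + q^-1 + 1  (w 0, c 10, <D> = 1 + A^4 + A^8 + A^12)
key observation: comparing 2 Jones polynomials yields 2 groups


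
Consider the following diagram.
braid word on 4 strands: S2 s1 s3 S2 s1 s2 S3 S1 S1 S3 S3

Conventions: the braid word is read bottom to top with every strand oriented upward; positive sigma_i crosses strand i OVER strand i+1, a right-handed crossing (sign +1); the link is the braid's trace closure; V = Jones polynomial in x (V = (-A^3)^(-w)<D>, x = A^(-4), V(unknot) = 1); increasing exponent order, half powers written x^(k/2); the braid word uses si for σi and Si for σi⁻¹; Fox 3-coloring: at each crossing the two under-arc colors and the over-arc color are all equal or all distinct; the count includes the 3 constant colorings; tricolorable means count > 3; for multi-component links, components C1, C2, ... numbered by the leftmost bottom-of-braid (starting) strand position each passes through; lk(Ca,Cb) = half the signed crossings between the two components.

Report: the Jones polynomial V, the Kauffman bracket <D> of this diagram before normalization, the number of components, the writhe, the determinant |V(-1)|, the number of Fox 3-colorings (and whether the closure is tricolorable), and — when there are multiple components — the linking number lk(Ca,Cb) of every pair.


V = x^-7 - 2x^-6 + 2x^-5 - 3x^-4 + 3x^-3 - 2x^-2 + 2x^-1
<D> = -2A^-5 + 2A^-1 - 3A^3 + 3A^7 - 2A^11 + 2A^15 - A^19 (w = -3)
1 component over 11 crossings, w = -3
9 Fox colorings among 3^11, |V(-1)| = 15: tricolorable
why: |V(-1)| = 15: so tricolorable, since 3 divides 15


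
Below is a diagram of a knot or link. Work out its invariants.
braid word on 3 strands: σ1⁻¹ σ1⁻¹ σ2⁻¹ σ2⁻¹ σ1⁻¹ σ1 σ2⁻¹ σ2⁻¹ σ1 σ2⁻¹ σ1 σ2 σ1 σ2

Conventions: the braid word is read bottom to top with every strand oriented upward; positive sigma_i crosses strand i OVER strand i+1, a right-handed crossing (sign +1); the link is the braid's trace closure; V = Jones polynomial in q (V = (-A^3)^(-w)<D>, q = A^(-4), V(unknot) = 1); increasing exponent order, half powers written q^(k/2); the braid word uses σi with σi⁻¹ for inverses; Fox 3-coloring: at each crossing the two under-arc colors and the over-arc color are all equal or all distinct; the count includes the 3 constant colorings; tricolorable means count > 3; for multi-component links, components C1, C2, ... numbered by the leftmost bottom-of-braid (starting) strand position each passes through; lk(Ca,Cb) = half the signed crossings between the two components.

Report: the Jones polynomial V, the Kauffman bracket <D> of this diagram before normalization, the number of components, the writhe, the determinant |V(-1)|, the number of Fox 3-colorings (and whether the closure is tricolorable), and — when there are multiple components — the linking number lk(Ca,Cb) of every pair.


Jones polynomial: V(q) = -q^-6 + 3q^-5 - 4q^-4 + 6q^-3 - 5q^-2 + 6q^-1 - 3 + 3q - q^2
<D> = -A^-14 + 3A^-10 - 3A^-6 + 6A^-2 - 5A^2 + 6A^6 - 4A^10 + 3A^14 - A^18; writhe -2
components 3, writhe -2 (14 crossings)
linking number lk(C1,C2) = 0
lk(C1,C3): 0
lk(C2,C3) = -1
3-colorings: 3 of 3^14, det 32 — not tricolorable
note: the 3 component pairs carry total linking -1


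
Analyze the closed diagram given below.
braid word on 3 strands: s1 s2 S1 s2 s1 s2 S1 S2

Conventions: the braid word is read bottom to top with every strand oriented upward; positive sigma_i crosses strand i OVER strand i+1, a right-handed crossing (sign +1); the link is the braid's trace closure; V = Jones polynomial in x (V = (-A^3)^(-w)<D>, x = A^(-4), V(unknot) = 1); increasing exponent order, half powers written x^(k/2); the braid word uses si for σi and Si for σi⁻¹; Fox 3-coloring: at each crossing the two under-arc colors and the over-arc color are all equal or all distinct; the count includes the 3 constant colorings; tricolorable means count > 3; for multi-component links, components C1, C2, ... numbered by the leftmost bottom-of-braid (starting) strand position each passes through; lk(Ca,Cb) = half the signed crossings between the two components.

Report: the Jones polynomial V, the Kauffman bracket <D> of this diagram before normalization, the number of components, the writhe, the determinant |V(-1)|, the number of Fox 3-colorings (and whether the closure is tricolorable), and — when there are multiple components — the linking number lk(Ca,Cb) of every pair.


Jones polynomial: V(x) = 1
<D> = A^6; writhe +2
components 1, writhe +2 (8 crossings)
3-colorings: 3 of 3^8, det 1 — not tricolorable
note: |V(-1)| = 1: so not tricolorable, since 3 does not divide 1


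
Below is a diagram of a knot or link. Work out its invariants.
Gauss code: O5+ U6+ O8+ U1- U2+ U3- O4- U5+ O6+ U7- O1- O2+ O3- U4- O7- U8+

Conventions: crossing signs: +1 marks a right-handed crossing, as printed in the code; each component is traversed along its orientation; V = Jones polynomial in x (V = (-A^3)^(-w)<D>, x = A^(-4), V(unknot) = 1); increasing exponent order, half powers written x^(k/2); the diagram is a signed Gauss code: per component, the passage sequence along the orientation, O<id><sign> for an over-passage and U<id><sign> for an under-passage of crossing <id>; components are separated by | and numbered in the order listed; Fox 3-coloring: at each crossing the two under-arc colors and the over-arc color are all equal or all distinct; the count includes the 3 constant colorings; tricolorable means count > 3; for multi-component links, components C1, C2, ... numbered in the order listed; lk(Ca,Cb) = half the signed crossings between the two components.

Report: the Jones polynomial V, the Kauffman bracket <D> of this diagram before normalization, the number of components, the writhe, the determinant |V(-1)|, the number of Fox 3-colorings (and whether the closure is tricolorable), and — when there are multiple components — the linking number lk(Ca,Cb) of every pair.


V = -x^-3 + 2x^-2 - 2x^-1 + 3 - 2x + 2x^2 - x^3
<D> = -A^-12 + 2A^-8 - 2A^-4 + 3 - 2A^4 + 2A^8 - A^12 (w = 0)
1 component over 8 crossings, w = 0
3 Fox colorings among 3^8, |V(-1)| = 13: not tricolorable
why: w = 0 shifts under R1 moves; the (-A^3)^(0) factor cancels that in V
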